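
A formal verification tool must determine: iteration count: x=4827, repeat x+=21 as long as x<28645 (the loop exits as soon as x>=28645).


Step 1: x goes from 4827 toward 28645 by 21; the body runs while x<28645, so iterations = ceil((bound-start)/step)
Step 2: Distance=23818
Step 3: ceil(23818/21)=1135

1135


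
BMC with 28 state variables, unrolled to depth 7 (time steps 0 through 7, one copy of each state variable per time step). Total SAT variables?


BMC unrolls to depth k, creating one copy of each state var for steps 0..k.
Step count = 7 + 1 = 8 (steps 0 through 7)
Vars per step = 28
Total = 28 * 8 = 224

224


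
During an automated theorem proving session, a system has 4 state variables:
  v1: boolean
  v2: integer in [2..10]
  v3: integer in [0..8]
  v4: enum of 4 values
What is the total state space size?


State space = product of domain sizes of all variables.
Domain sizes:
  v1 (boolean): 2
  v2 (integer in [2..10]): 9
  v3 (integer in [0..8]): 9
  v4 (enum of 4 values): 4
Product = 2 * 9 * 9 * 4 = 648

648


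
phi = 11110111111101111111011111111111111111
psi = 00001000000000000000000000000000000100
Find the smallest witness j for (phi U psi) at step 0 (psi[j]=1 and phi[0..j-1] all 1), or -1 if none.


(phi U psi) at 0: need smallest j with psi[j]=1 and phi[i]=1 for all i in [0,j).
Scan from step 0:
  step 0: phi=1, psi=0 -> continue
  step 1: phi=1, psi=0 -> continue
  step 2: phi=1, psi=0 -> continue
  step 3: phi=1, psi=0 -> continue
  step 4: psi=1 and phi held for [0,4) -> witness found
Witness step = 4

4


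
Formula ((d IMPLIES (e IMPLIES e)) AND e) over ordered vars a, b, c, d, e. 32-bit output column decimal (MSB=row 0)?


Formula: ((d IMPLIES (e IMPLIES e)) AND e) over a, b, c, d, e (32 rows)
Evaluate each row (bits = a,b,c,d,e, MSB first):
  row 0 [00000]: ((0 IMPLIES (0 IMPLIES 0)) AND 0) -> 0
  row 1 [00001]: ((0 IMPLIES (1 IMPLIES 1)) AND 1) -> 1
  row 2 [00010]: ((1 IMPLIES (0 IMPLIES 0)) AND 0) -> 0
  row 3 [00011]: ((1 IMPLIES (1 IMPLIES 1)) AND 1) -> 1
  row 4 [00100]: ((0 IMPLIES (0 IMPLIES 0)) AND 0) -> 0
  row 5 [00101]: ((0 IMPLIES (1 IMPLIES 1)) AND 1) -> 1
  row 6 [00110]: ((1 IMPLIES (0 IMPLIES 0)) AND 0) -> 0
  row 7 [00111]: ((1 IMPLIES (1 IMPLIES 1)) AND 1) -> 1
  row 8 [01000]: ((0 IMPLIES (0 IMPLIES 0)) AND 0) -> 0
  row 9 [01001]: ((0 IMPLIES (1 IMPLIES 1)) AND 1) -> 1
  row 10 [01010]: ((1 IMPLIES (0 IMPLIES 0)) AND 0) -> 0
  row 11 [01011]: ((1 IMPLIES (1 IMPLIES 1)) AND 1) -> 1
  row 12 [01100]: ((0 IMPLIES (0 IMPLIES 0)) AND 0) -> 0
  row 13 [01101]: ((0 IMPLIES (1 IMPLIES 1)) AND 1) -> 1
  row 14 [01110]: ((1 IMPLIES (0 IMPLIES 0)) AND 0) -> 0
  row 15 [01111]: ((1 IMPLIES (1 IMPLIES 1)) AND 1) -> 1
  row 16 [10000]: ((0 IMPLIES (0 IMPLIES 0)) AND 0) -> 0
  row 17 [10001]: ((0 IMPLIES (1 IMPLIES 1)) AND 1) -> 1
  row 18 [10010]: ((1 IMPLIES (0 IMPLIES 0)) AND 0) -> 0
  row 19 [10011]: ((1 IMPLIES (1 IMPLIES 1)) AND 1) -> 1
  row 20 [10100]: ((0 IMPLIES (0 IMPLIES 0)) AND 0) -> 0
  row 21 [10101]: ((0 IMPLIES (1 IMPLIES 1)) AND 1) -> 1
  row 22 [10110]: ((1 IMPLIES (0 IMPLIES 0)) AND 0) -> 0
  row 23 [10111]: ((1 IMPLIES (1 IMPLIES 1)) AND 1) -> 1
  row 24 [11000]: ((0 IMPLIES (0 IMPLIES 0)) AND 0) -> 0
  row 25 [11001]: ((0 IMPLIES (1 IMPLIES 1)) AND 1) -> 1
  row 26 [11010]: ((1 IMPLIES (0 IMPLIES 0)) AND 0) -> 0
  row 27 [11011]: ((1 IMPLIES (1 IMPLIES 1)) AND 1) -> 1
  row 28 [11100]: ((0 IMPLIES (0 IMPLIES 0)) AND 0) -> 0
  row 29 [11101]: ((0 IMPLIES (1 IMPLIES 1)) AND 1) -> 1
  row 30 [11110]: ((1 IMPLIES (0 IMPLIES 0)) AND 0) -> 0
  row 31 [11111]: ((1 IMPLIES (1 IMPLIES 1)) AND 1) -> 1
Full result column, 4 rows per line (a,b,c fixed per line; d,e runs 00..11 left to right):
  rows 0-3 [a,b,c=000]: 0101  = hex 5
  rows 4-7 [a,b,c=001]: 0101  = hex 5
  rows 8-11 [a,b,c=010]: 0101  = hex 5
  rows 12-15 [a,b,c=011]: 0101  = hex 5
  rows 16-19 [a,b,c=100]: 0101  = hex 5
  rows 20-23 [a,b,c=101]: 0101  = hex 5
  rows 24-27 [a,b,c=110]: 0101  = hex 5
  rows 28-31 [a,b,c=111]: 0101  = hex 5
Output column (row 0 .. row 31) = 01010101010101010101010101010101
Output column grouped in 4s = 0101 0101 0101 0101 0101 0101 0101 0101 = 0x55555555
Convert to decimal digit by digit (value = value*16 + digit):
  5 -> 5
  5*16 + 5 = 85
  85*16 + 5 = 1365
  1365*16 + 5 = 21845
  21845*16 + 5 = 349525
  349525*16 + 5 = 5592405
  5592405*16 + 5 = 89478485
  89478485*16 + 5 = 1431655765
Decimal = 1431655765

1431655765


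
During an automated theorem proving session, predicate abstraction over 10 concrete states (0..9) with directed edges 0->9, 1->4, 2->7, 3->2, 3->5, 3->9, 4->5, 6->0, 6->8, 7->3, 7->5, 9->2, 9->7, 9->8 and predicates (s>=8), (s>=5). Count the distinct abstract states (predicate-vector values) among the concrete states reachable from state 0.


BFS from 0:
Concrete reachable: {0, 2, 3, 5, 7, 8, 9}
Abstract via predicates (s>=8), (s>=5):
  (0,0) <- {0, 2, 3}
  (0,1) <- {5, 7}
  (1,1) <- {8, 9}
Distinct abstract states = 3

3


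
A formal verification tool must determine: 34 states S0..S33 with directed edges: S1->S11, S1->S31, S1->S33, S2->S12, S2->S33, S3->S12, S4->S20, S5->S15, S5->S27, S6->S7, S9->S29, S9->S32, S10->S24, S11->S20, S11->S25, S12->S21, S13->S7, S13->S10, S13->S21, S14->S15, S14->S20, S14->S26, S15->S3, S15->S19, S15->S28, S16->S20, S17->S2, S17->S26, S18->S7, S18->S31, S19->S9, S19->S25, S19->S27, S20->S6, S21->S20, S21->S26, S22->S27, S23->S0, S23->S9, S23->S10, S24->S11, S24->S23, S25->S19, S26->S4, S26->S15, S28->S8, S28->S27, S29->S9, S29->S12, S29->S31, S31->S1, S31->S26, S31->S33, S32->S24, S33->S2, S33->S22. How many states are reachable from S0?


BFS from S0:
  layer 0: {S0}
Reachable set: {S0}
Count = 1

1


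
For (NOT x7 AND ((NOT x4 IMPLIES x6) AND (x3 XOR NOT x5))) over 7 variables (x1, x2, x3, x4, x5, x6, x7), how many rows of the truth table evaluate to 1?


Formula: (NOT x7 AND ((NOT x4 IMPLIES x6) AND (x3 XOR NOT x5))) over 7 vars (128 rows)
Evaluate each row (x1, x2, x3, x4, x5, x6, x7 as bits, MSB first):
  row 0 [0000000]: (NOT 0 AND ((NOT 0 IMPLIES 0) AND (0 XOR NOT 0))) -> 0
  row 1 [0000001]: (NOT 1 AND ((NOT 0 IMPLIES 0) AND (0 XOR NOT 0))) -> 0
  row 2 [0000010]: (NOT 0 AND ((NOT 0 IMPLIES 1) AND (0 XOR NOT 0))) -> 1
  row 3 [0000011]: (NOT 1 AND ((NOT 0 IMPLIES 1) AND (0 XOR NOT 0))) -> 0
  row 4 [0000100]: (NOT 0 AND ((NOT 0 IMPLIES 0) AND (0 XOR NOT 1))) -> 0
  (every remaining row is evaluated the same way; all 128 results are listed next)
Full result column, 8 rows per line (x1,x2,x3,x4 fixed per line; x5,x6,x7 runs 000..111 left to right):
  rows 0-7 [x1,x2,x3,x4=0000]: 00100000  (ones: 1)
  rows 8-15 [x1,x2,x3,x4=0001]: 10100000  (ones: 2)
  rows 16-23 [x1,x2,x3,x4=0010]: 00000010  (ones: 1)
  rows 24-31 [x1,x2,x3,x4=0011]: 00001010  (ones: 2)
  rows 32-39 [x1,x2,x3,x4=0100]: 00100000  (ones: 1)
  rows 40-47 [x1,x2,x3,x4=0101]: 10100000  (ones: 2)
  rows 48-55 [x1,x2,x3,x4=0110]: 00000010  (ones: 1)
  rows 56-63 [x1,x2,x3,x4=0111]: 00001010  (ones: 2)
  rows 64-71 [x1,x2,x3,x4=1000]: 00100000  (ones: 1)
  rows 72-79 [x1,x2,x3,x4=1001]: 10100000  (ones: 2)
  rows 80-87 [x1,x2,x3,x4=1010]: 00000010  (ones: 1)
  rows 88-95 [x1,x2,x3,x4=1011]: 00001010  (ones: 2)
  rows 96-103 [x1,x2,x3,x4=1100]: 00100000  (ones: 1)
  rows 104-111 [x1,x2,x3,x4=1101]: 10100000  (ones: 2)
  rows 112-119 [x1,x2,x3,x4=1110]: 00000010  (ones: 1)
  rows 120-127 [x1,x2,x3,x4=1111]: 00001010  (ones: 2)
Count of 1-rows = 1+2+1+2+1+2+1+2+1+2+1+2+1+2+1+2 = 24

24


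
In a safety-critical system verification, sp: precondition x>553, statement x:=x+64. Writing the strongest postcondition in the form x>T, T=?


Formula: sp(P, x:=E) = exists old_x. (x = E[old_x/x]) AND P[old_x/x] (old_x is the value of x before the assignment; eliminate old_x by solving x = E[old_x/x] for old_x)
Step 1: Precondition P: x>553, i.e. old_x > 553
Step 2: Assignment gives x = old_x + 64, so old_x = x - 64
Step 3: Substitute into P: x - 64 > 553
Step 4: Simplify: x > 553+64 = 617

617


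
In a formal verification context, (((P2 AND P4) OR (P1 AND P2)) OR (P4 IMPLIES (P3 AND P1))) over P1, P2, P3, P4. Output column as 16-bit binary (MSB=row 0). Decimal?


Formula: (((P2 AND P4) OR (P1 AND P2)) OR (P4 IMPLIES (P3 AND P1))) over P1, P2, P3, P4 (16 rows)
Evaluate each row (bits = P1,P2,P3,P4, MSB first):
  row 0 [0000]: (((0 AND 0) OR (0 AND 0)) OR (0 IMPLIES (0 AND 0))) -> 1
  row 1 [0001]: (((0 AND 1) OR (0 AND 0)) OR (1 IMPLIES (0 AND 0))) -> 0
  row 2 [0010]: (((0 AND 0) OR (0 AND 0)) OR (0 IMPLIES (1 AND 0))) -> 1
  row 3 [0011]: (((0 AND 1) OR (0 AND 0)) OR (1 IMPLIES (1 AND 0))) -> 0
  row 4 [0100]: (((1 AND 0) OR (0 AND 1)) OR (0 IMPLIES (0 AND 0))) -> 1
  row 5 [0101]: (((1 AND 1) OR (0 AND 1)) OR (1 IMPLIES (0 AND 0))) -> 1
  row 6 [0110]: (((1 AND 0) OR (0 AND 1)) OR (0 IMPLIES (1 AND 0))) -> 1
  row 7 [0111]: (((1 AND 1) OR (0 AND 1)) OR (1 IMPLIES (1 AND 0))) -> 1
  row 8 [1000]: (((0 AND 0) OR (1 AND 0)) OR (0 IMPLIES (0 AND 1))) -> 1
  row 9 [1001]: (((0 AND 1) OR (1 AND 0)) OR (1 IMPLIES (0 AND 1))) -> 0
  row 10 [1010]: (((0 AND 0) OR (1 AND 0)) OR (0 IMPLIES (1 AND 1))) -> 1
  row 11 [1011]: (((0 AND 1) OR (1 AND 0)) OR (1 IMPLIES (1 AND 1))) -> 1
  row 12 [1100]: (((1 AND 0) OR (1 AND 1)) OR (0 IMPLIES (0 AND 1))) -> 1
  row 13 [1101]: (((1 AND 1) OR (1 AND 1)) OR (1 IMPLIES (0 AND 1))) -> 1
  row 14 [1110]: (((1 AND 0) OR (1 AND 1)) OR (0 IMPLIES (1 AND 1))) -> 1
  row 15 [1111]: (((1 AND 1) OR (1 AND 1)) OR (1 IMPLIES (1 AND 1))) -> 1
Full result column, 4 rows per line (P1,P2 fixed per line; P3,P4 runs 00..11 left to right):
  rows 0-3 [P1,P2=00]: 1010  = hex A
  rows 4-7 [P1,P2=01]: 1111  = hex F
  rows 8-11 [P1,P2=10]: 1011  = hex B
  rows 12-15 [P1,P2=11]: 1111  = hex F
Output column (row 0 .. row 15) = 1010111110111111
Output column grouped in 4s = 1010 1111 1011 1111 = 0xAFBF
Convert to decimal digit by digit (value = value*16 + digit):
  A -> 10
  10*16 + 15 (F) = 175
  175*16 + 11 (B) = 2811
  2811*16 + 15 (F) = 44991
Decimal = 44991

44991


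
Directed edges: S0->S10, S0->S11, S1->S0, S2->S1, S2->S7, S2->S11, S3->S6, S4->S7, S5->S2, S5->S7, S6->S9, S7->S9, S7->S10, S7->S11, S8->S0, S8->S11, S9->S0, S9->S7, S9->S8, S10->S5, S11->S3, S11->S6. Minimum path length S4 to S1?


BFS layer-by-layer from S4:
  dist 0: {S4}
  dist 1: {S7}
  dist 2: {S9, S10, S11}
  dist 3: {S0, S3, S5, S6, S8}
  dist 4: {S2}
  dist 5: {S1}
  -> S1 reached at distance 5
Shortest path length = 5

5


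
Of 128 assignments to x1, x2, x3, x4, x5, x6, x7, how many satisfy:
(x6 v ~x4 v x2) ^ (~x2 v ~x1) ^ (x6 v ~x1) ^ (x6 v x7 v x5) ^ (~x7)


CNF with 5 clauses over 7 vars (128 assignments).
An assignment satisfies CNF iff every clause has >=1 true literal.
Check each row (bits = x1,x2,x3,x4,x5,x6,x7; clause T/F shown):
  row 0 [0000000]: clauses=TTTFT -> 0
  row 1 [0000001]: clauses=TTTTF -> 0
  row 2 [0000010]: clauses=TTTTT -> 1
  row 3 [0000011]: clauses=TTTTF -> 0
  row 4 [0000100]: clauses=TTTTT -> 1
  (every remaining row is evaluated the same way; all 128 results are listed next)
Full result column, 8 rows per line (x1,x2,x3,x4 fixed per line; x5,x6,x7 runs 000..111 left to right):
  rows 0-7 [x1,x2,x3,x4=0000]: 00101010  (ones: 3)
  rows 8-15 [x1,x2,x3,x4=0001]: 00100010  (ones: 2)
  rows 16-23 [x1,x2,x3,x4=0010]: 00101010  (ones: 3)
  rows 24-31 [x1,x2,x3,x4=0011]: 00100010  (ones: 2)
  rows 32-39 [x1,x2,x3,x4=0100]: 00101010  (ones: 3)
  rows 40-47 [x1,x2,x3,x4=0101]: 00101010  (ones: 3)
  rows 48-55 [x1,x2,x3,x4=0110]: 00101010  (ones: 3)
  rows 56-63 [x1,x2,x3,x4=0111]: 00101010  (ones: 3)
  rows 64-71 [x1,x2,x3,x4=1000]: 00100010  (ones: 2)
  rows 72-79 [x1,x2,x3,x4=1001]: 00100010  (ones: 2)
  rows 80-87 [x1,x2,x3,x4=1010]: 00100010  (ones: 2)
  rows 88-95 [x1,x2,x3,x4=1011]: 00100010  (ones: 2)
  rows 96-103 [x1,x2,x3,x4=1100]: 00000000  (ones: 0)
  rows 104-111 [x1,x2,x3,x4=1101]: 00000000  (ones: 0)
  rows 112-119 [x1,x2,x3,x4=1110]: 00000000  (ones: 0)
  rows 120-127 [x1,x2,x3,x4=1111]: 00000000  (ones: 0)
Satisfying assignments = 3+2+3+2+3+3+3+3+2+2+2+2+0+0+0+0 = 30

30


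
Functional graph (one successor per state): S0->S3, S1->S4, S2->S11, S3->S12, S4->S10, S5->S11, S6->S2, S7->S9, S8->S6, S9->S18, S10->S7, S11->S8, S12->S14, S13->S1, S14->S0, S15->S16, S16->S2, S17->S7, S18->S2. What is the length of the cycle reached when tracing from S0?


Trace from S0 until a state repeats:
  S0 -> S3 -> S12 -> S14 -> S0
S0 first seen at step 0, revisited at step 4.
Cycle length = 4 - 0 = 4

4


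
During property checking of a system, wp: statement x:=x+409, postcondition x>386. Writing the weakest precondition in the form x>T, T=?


Formula: wp(x:=E, P) = P[E/x] (substitute E for x in postcondition)
Step 1: Postcondition: x>386
Step 2: Substitute x+409 for x: x+409>386
Step 3: Solve for x: x > 386-409 = -23

-23


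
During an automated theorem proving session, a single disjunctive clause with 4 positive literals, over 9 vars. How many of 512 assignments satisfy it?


Step 1: Total=2^9=512
Step 2: Unsat when all 4 false: 2^5=32
Step 3: Sat=512-32=480

480


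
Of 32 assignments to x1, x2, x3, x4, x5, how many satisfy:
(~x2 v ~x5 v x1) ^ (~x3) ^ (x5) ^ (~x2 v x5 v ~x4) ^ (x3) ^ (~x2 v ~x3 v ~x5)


CNF with 6 clauses over 5 vars (32 assignments).
An assignment satisfies CNF iff every clause has >=1 true literal.
Check each row (bits = x1,x2,x3,x4,x5; clause T/F shown):
  row 0 [00000]: clauses=TTFTFT -> 0
  row 1 [00001]: clauses=TTTTFT -> 0
  row 2 [00010]: clauses=TTFTFT -> 0
  row 3 [00011]: clauses=TTTTFT -> 0
  row 4 [00100]: clauses=TFFTTT -> 0
  row 5 [00101]: clauses=TFTTTT -> 0
  row 6 [00110]: clauses=TFFTTT -> 0
  row 7 [00111]: clauses=TFTTTT -> 0
  row 8 [01000]: clauses=TTFTFT -> 0
  row 9 [01001]: clauses=FTTTFT -> 0
  row 10 [01010]: clauses=TTFFFT -> 0
  row 11 [01011]: clauses=FTTTFT -> 0
  row 12 [01100]: clauses=TFFTTT -> 0
  row 13 [01101]: clauses=FFTTTF -> 0
  row 14 [01110]: clauses=TFFFTT -> 0
  row 15 [01111]: clauses=FFTTTF -> 0
  row 16 [10000]: clauses=TTFTFT -> 0
  row 17 [10001]: clauses=TTTTFT -> 0
  row 18 [10010]: clauses=TTFTFT -> 0
  row 19 [10011]: clauses=TTTTFT -> 0
  row 20 [10100]: clauses=TFFTTT -> 0
  row 21 [10101]: clauses=TFTTTT -> 0
  row 22 [10110]: clauses=TFFTTT -> 0
  row 23 [10111]: clauses=TFTTTT -> 0
  row 24 [11000]: clauses=TTFTFT -> 0
  row 25 [11001]: clauses=TTTTFT -> 0
  row 26 [11010]: clauses=TTFFFT -> 0
  row 27 [11011]: clauses=TTTTFT -> 0
  row 28 [11100]: clauses=TFFTTT -> 0
  row 29 [11101]: clauses=TFTTTF -> 0
  row 30 [11110]: clauses=TFFFTT -> 0
  row 31 [11111]: clauses=TFTTTF -> 0
Full result column, 8 rows per line (x1,x2 fixed per line; x3,x4,x5 runs 000..111 left to right):
  rows 0-7 [x1,x2=00]: 00000000  (ones: 0)
  rows 8-15 [x1,x2=01]: 00000000  (ones: 0)
  rows 16-23 [x1,x2=10]: 00000000  (ones: 0)
  rows 24-31 [x1,x2=11]: 00000000  (ones: 0)
Satisfying assignments = 0+0+0+0 = 0

0


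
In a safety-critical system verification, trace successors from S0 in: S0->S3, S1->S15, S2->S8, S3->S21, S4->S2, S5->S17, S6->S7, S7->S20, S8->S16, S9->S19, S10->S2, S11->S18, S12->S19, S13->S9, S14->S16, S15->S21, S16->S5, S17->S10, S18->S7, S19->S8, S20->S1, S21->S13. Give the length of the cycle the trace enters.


Trace from S0 until a state repeats:
  S0 -> S3 -> S21 -> S13 -> S9 -> S19 -> S8 -> S16 -> S5 -> S17 -> S10 -> S2 -> S8
S8 first seen at step 6, revisited at step 12.
Cycle length = 12 - 6 = 6

6


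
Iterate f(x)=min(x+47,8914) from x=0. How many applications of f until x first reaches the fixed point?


Step 1: x=0, cap=8914, increment=47
Step 2: x grows by 47 each step until capped at 8914; fixed point is x=8914
Step 3: iterations = ceil(8914/47) = 190

190


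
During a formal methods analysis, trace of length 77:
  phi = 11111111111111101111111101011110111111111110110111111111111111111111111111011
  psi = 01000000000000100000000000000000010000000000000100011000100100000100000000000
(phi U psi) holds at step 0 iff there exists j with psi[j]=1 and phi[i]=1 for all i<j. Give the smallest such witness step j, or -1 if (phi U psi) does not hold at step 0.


(phi U psi) at 0: need smallest j with psi[j]=1 and phi[i]=1 for all i in [0,j).
Scan from step 0:
  step 0: phi=1, psi=0 -> continue
  step 1: psi=1 and phi held for [0,1) -> witness found
Witness step = 1

1


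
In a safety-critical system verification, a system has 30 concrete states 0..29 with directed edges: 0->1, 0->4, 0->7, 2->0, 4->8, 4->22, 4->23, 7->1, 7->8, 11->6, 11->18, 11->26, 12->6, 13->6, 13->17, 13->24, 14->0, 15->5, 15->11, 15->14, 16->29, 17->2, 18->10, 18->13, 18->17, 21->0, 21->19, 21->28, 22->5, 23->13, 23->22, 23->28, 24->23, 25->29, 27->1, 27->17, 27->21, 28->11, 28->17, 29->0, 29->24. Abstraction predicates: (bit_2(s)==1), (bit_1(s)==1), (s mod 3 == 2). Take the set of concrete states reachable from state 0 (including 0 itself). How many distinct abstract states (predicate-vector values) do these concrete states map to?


BFS from 0:
Concrete reachable: {0, 1, 2, 4, 5, 6, 7, 8, 10, 11, 13, 17, 18, 22, 23, 24, 26, 28}
Abstract via predicates (bit_2(s)==1), (bit_1(s)==1), (s mod 3 == 2):
  (0,0,0) <- {0, 1, 24}
  (0,0,1) <- {8, 17}
  (0,1,0) <- {10, 18}
  (0,1,1) <- {2, 11, 26}
  (1,0,0) <- {4, 13, 28}
  (1,0,1) <- {5}
  (1,1,0) <- {6, 7, 22}
  (1,1,1) <- {23}
Distinct abstract states = 8

8


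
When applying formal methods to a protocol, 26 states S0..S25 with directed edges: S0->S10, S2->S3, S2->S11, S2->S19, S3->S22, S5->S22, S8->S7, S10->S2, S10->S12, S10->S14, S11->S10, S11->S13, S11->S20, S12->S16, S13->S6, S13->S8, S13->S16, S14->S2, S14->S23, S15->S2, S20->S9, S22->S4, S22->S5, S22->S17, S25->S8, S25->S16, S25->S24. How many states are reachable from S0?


BFS from S0:
  layer 0: {S0}
  layer 1: {S10}
  layer 2: {S2, S12, S14}
  layer 3: {S3, S11, S16, S19, S23}
  layer 4: {S13, S20, S22}
  layer 5: {S4, S5, S6, S8, S9, S17}
  layer 6: {S7}
Reachable set: {S0, S2, S3, S4, S5, S6, S7, S8, S9, S10, S11, S12, S13, S14, S16, S17, S19, S20, S22, S23}
Count = 20

20


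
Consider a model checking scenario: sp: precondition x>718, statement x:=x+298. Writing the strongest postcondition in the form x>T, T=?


Formula: sp(P, x:=E) = exists old_x. (x = E[old_x/x]) AND P[old_x/x] (old_x is the value of x before the assignment; eliminate old_x by solving x = E[old_x/x] for old_x)
Step 1: Precondition P: x>718, i.e. old_x > 718
Step 2: Assignment gives x = old_x + 298, so old_x = x - 298
Step 3: Substitute into P: x - 298 > 718
Step 4: Simplify: x > 718+298 = 1016

1016


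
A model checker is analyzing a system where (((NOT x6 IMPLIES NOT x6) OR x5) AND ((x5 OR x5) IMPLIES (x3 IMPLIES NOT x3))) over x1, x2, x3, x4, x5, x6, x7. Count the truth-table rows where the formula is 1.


Formula: (((NOT x6 IMPLIES NOT x6) OR x5) AND ((x5 OR x5) IMPLIES (x3 IMPLIES NOT x3))) over 7 vars (128 rows)
Evaluate each row (x1, x2, x3, x4, x5, x6, x7 as bits, MSB first):
  row 0 [0000000]: (((NOT 0 IMPLIES NOT 0) OR 0) AND ((0 OR 0) IMPLIES (0 IMPLIES NOT 0))) -> 1
  row 1 [0000001]: (((NOT 0 IMPLIES NOT 0) OR 0) AND ((0 OR 0) IMPLIES (0 IMPLIES NOT 0))) -> 1
  row 2 [0000010]: (((NOT 1 IMPLIES NOT 1) OR 0) AND ((0 OR 0) IMPLIES (0 IMPLIES NOT 0))) -> 1
  row 3 [0000011]: (((NOT 1 IMPLIES NOT 1) OR 0) AND ((0 OR 0) IMPLIES (0 IMPLIES NOT 0))) -> 1
  row 4 [0000100]: (((NOT 0 IMPLIES NOT 0) OR 1) AND ((1 OR 1) IMPLIES (0 IMPLIES NOT 0))) -> 1
  (every remaining row is evaluated the same way; all 128 results are listed next)
Full result column, 8 rows per line (x1,x2,x3,x4 fixed per line; x5,x6,x7 runs 000..111 left to right):
  rows 0-7 [x1,x2,x3,x4=0000]: 11111111  (ones: 8)
  rows 8-15 [x1,x2,x3,x4=0001]: 11111111  (ones: 8)
  rows 16-23 [x1,x2,x3,x4=0010]: 11110000  (ones: 4)
  rows 24-31 [x1,x2,x3,x4=0011]: 11110000  (ones: 4)
  rows 32-39 [x1,x2,x3,x4=0100]: 11111111  (ones: 8)
  rows 40-47 [x1,x2,x3,x4=0101]: 11111111  (ones: 8)
  rows 48-55 [x1,x2,x3,x4=0110]: 11110000  (ones: 4)
  rows 56-63 [x1,x2,x3,x4=0111]: 11110000  (ones: 4)
  rows 64-71 [x1,x2,x3,x4=1000]: 11111111  (ones: 8)
  rows 72-79 [x1,x2,x3,x4=1001]: 11111111  (ones: 8)
  rows 80-87 [x1,x2,x3,x4=1010]: 11110000  (ones: 4)
  rows 88-95 [x1,x2,x3,x4=1011]: 11110000  (ones: 4)
  rows 96-103 [x1,x2,x3,x4=1100]: 11111111  (ones: 8)
  rows 104-111 [x1,x2,x3,x4=1101]: 11111111  (ones: 8)
  rows 112-119 [x1,x2,x3,x4=1110]: 11110000  (ones: 4)
  rows 120-127 [x1,x2,x3,x4=1111]: 11110000  (ones: 4)
Count of 1-rows = 8+8+4+4+8+8+4+4+8+8+4+4+8+8+4+4 = 96

96


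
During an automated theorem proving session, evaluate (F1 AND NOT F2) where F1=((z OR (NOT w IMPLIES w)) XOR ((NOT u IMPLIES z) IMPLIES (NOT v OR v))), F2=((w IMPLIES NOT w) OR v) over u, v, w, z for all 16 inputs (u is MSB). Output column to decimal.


F1 = ((z OR (NOT w IMPLIES w)) XOR ((NOT u IMPLIES z) IMPLIES (NOT v OR v)))
F2 = ((w IMPLIES NOT w) OR v)
Counterexample to F1=>F2 is where F1=1 and F2=0.
Evaluate each row (bits = u,v,w,z, MSB first):
  row 0 [0000]: F1=1 F2=1 -> F1&~F2 -> 0
  row 1 [0001]: F1=0 F2=1 -> F1&~F2 -> 0
  row 2 [0010]: F1=0 F2=0 -> F1&~F2 -> 0
  row 3 [0011]: F1=0 F2=0 -> F1&~F2 -> 0
  row 4 [0100]: F1=1 F2=1 -> F1&~F2 -> 0
  row 5 [0101]: F1=0 F2=1 -> F1&~F2 -> 0
  row 6 [0110]: F1=0 F2=1 -> F1&~F2 -> 0
  row 7 [0111]: F1=0 F2=1 -> F1&~F2 -> 0
  row 8 [1000]: F1=1 F2=1 -> F1&~F2 -> 0
  row 9 [1001]: F1=0 F2=1 -> F1&~F2 -> 0
  row 10 [1010]: F1=0 F2=0 -> F1&~F2 -> 0
  row 11 [1011]: F1=0 F2=0 -> F1&~F2 -> 0
  row 12 [1100]: F1=1 F2=1 -> F1&~F2 -> 0
  row 13 [1101]: F1=0 F2=1 -> F1&~F2 -> 0
  row 14 [1110]: F1=0 F2=1 -> F1&~F2 -> 0
  row 15 [1111]: F1=0 F2=1 -> F1&~F2 -> 0
Full result column, 4 rows per line (u,v fixed per line; w,z runs 00..11 left to right):
  rows 0-3 [u,v=00]: 0000  = hex 0
  rows 4-7 [u,v=01]: 0000  = hex 0
  rows 8-11 [u,v=10]: 0000  = hex 0
  rows 12-15 [u,v=11]: 0000  = hex 0
Counterexample vector (row 0 .. row 15) = 0000000000000000
Output column grouped in 4s = 0000 0000 0000 0000 = 0x0000
Convert to decimal digit by digit (value = value*16 + digit):
  0 -> 0
  0*16 + 0 = 0
  0*16 + 0 = 0
  0*16 + 0 = 0
Decimal = 0

0


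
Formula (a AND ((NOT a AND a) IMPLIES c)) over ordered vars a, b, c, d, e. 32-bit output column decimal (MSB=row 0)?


Formula: (a AND ((NOT a AND a) IMPLIES c)) over a, b, c, d, e (32 rows)
Evaluate each row (bits = a,b,c,d,e, MSB first):
  row 0 [00000]: (0 AND ((NOT 0 AND 0) IMPLIES 0)) -> 0
  row 1 [00001]: (0 AND ((NOT 0 AND 0) IMPLIES 0)) -> 0
  row 2 [00010]: (0 AND ((NOT 0 AND 0) IMPLIES 0)) -> 0
  row 3 [00011]: (0 AND ((NOT 0 AND 0) IMPLIES 0)) -> 0
  row 4 [00100]: (0 AND ((NOT 0 AND 0) IMPLIES 1)) -> 0
  row 5 [00101]: (0 AND ((NOT 0 AND 0) IMPLIES 1)) -> 0
  row 6 [00110]: (0 AND ((NOT 0 AND 0) IMPLIES 1)) -> 0
  row 7 [00111]: (0 AND ((NOT 0 AND 0) IMPLIES 1)) -> 0
  row 8 [01000]: (0 AND ((NOT 0 AND 0) IMPLIES 0)) -> 0
  row 9 [01001]: (0 AND ((NOT 0 AND 0) IMPLIES 0)) -> 0
  row 10 [01010]: (0 AND ((NOT 0 AND 0) IMPLIES 0)) -> 0
  row 11 [01011]: (0 AND ((NOT 0 AND 0) IMPLIES 0)) -> 0
  row 12 [01100]: (0 AND ((NOT 0 AND 0) IMPLIES 1)) -> 0
  row 13 [01101]: (0 AND ((NOT 0 AND 0) IMPLIES 1)) -> 0
  row 14 [01110]: (0 AND ((NOT 0 AND 0) IMPLIES 1)) -> 0
  row 15 [01111]: (0 AND ((NOT 0 AND 0) IMPLIES 1)) -> 0
  row 16 [10000]: (1 AND ((NOT 1 AND 1) IMPLIES 0)) -> 1
  row 17 [10001]: (1 AND ((NOT 1 AND 1) IMPLIES 0)) -> 1
  row 18 [10010]: (1 AND ((NOT 1 AND 1) IMPLIES 0)) -> 1
  row 19 [10011]: (1 AND ((NOT 1 AND 1) IMPLIES 0)) -> 1
  row 20 [10100]: (1 AND ((NOT 1 AND 1) IMPLIES 1)) -> 1
  row 21 [10101]: (1 AND ((NOT 1 AND 1) IMPLIES 1)) -> 1
  row 22 [10110]: (1 AND ((NOT 1 AND 1) IMPLIES 1)) -> 1
  row 23 [10111]: (1 AND ((NOT 1 AND 1) IMPLIES 1)) -> 1
  row 24 [11000]: (1 AND ((NOT 1 AND 1) IMPLIES 0)) -> 1
  row 25 [11001]: (1 AND ((NOT 1 AND 1) IMPLIES 0)) -> 1
  row 26 [11010]: (1 AND ((NOT 1 AND 1) IMPLIES 0)) -> 1
  row 27 [11011]: (1 AND ((NOT 1 AND 1) IMPLIES 0)) -> 1
  row 28 [11100]: (1 AND ((NOT 1 AND 1) IMPLIES 1)) -> 1
  row 29 [11101]: (1 AND ((NOT 1 AND 1) IMPLIES 1)) -> 1
  row 30 [11110]: (1 AND ((NOT 1 AND 1) IMPLIES 1)) -> 1
  row 31 [11111]: (1 AND ((NOT 1 AND 1) IMPLIES 1)) -> 1
Full result column, 4 rows per line (a,b,c fixed per line; d,e runs 00..11 left to right):
  rows 0-3 [a,b,c=000]: 0000  = hex 0
  rows 4-7 [a,b,c=001]: 0000  = hex 0
  rows 8-11 [a,b,c=010]: 0000  = hex 0
  rows 12-15 [a,b,c=011]: 0000  = hex 0
  rows 16-19 [a,b,c=100]: 1111  = hex F
  rows 20-23 [a,b,c=101]: 1111  = hex F
  rows 24-27 [a,b,c=110]: 1111  = hex F
  rows 28-31 [a,b,c=111]: 1111  = hex F
Output column (row 0 .. row 31) = 00000000000000001111111111111111
Output column grouped in 4s = 0000 0000 0000 0000 1111 1111 1111 1111 = 0x0000FFFF
Convert to decimal digit by digit (value = value*16 + digit):
  0 -> 0
  0*16 + 0 = 0
  0*16 + 0 = 0
  0*16 + 0 = 0
  0*16 + 15 (F) = 15
  15*16 + 15 (F) = 255
  255*16 + 15 (F) = 4095
  4095*16 + 15 (F) = 65535
Decimal = 65535

65535


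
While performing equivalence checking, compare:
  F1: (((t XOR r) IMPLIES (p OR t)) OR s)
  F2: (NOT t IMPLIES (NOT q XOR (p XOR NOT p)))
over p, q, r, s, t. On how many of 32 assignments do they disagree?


F1 = (((t XOR r) IMPLIES (p OR t)) OR s)
F2 = (NOT t IMPLIES (NOT q XOR (p XOR NOT p)))
Evaluate both on each of 32 rows (bits = p,q,r,s,t):
  row 0 [00000]: F1=1 F2=0 (differ) -> 1
  row 1 [00001]: F1=1 F2=1 -> 0
  row 2 [00010]: F1=1 F2=0 (differ) -> 1
  row 3 [00011]: F1=1 F2=1 -> 0
  row 4 [00100]: F1=0 F2=0 -> 0
  row 5 [00101]: F1=1 F2=1 -> 0
  row 6 [00110]: F1=1 F2=0 (differ) -> 1
  row 7 [00111]: F1=1 F2=1 -> 0
  row 8 [01000]: F1=1 F2=1 -> 0
  row 9 [01001]: F1=1 F2=1 -> 0
  row 10 [01010]: F1=1 F2=1 -> 0
  row 11 [01011]: F1=1 F2=1 -> 0
  row 12 [01100]: F1=0 F2=1 (differ) -> 1
  row 13 [01101]: F1=1 F2=1 -> 0
  row 14 [01110]: F1=1 F2=1 -> 0
  row 15 [01111]: F1=1 F2=1 -> 0
  row 16 [10000]: F1=1 F2=0 (differ) -> 1
  row 17 [10001]: F1=1 F2=1 -> 0
  row 18 [10010]: F1=1 F2=0 (differ) -> 1
  row 19 [10011]: F1=1 F2=1 -> 0
  row 20 [10100]: F1=1 F2=0 (differ) -> 1
  row 21 [10101]: F1=1 F2=1 -> 0
  row 22 [10110]: F1=1 F2=0 (differ) -> 1
  row 23 [10111]: F1=1 F2=1 -> 0
  row 24 [11000]: F1=1 F2=1 -> 0
  row 25 [11001]: F1=1 F2=1 -> 0
  row 26 [11010]: F1=1 F2=1 -> 0
  row 27 [11011]: F1=1 F2=1 -> 0
  row 28 [11100]: F1=1 F2=1 -> 0
  row 29 [11101]: F1=1 F2=1 -> 0
  row 30 [11110]: F1=1 F2=1 -> 0
  row 31 [11111]: F1=1 F2=1 -> 0
Full result column, 8 rows per line (p,q fixed per line; r,s,t runs 000..111 left to right):
  rows 0-7 [p,q=00]: 10100010  (ones: 3)
  rows 8-15 [p,q=01]: 00001000  (ones: 1)
  rows 16-23 [p,q=10]: 10101010  (ones: 4)
  rows 24-31 [p,q=11]: 00000000  (ones: 0)
Disagreements = 3+1+4+0 = 8

8


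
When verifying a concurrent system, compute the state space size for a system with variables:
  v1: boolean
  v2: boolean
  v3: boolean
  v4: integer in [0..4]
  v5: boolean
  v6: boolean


State space = product of domain sizes of all variables.
Domain sizes:
  v1 (boolean): 2
  v2 (boolean): 2
  v3 (boolean): 2
  v4 (integer in [0..4]): 5
  v5 (boolean): 2
  v6 (boolean): 2
Product = 2 * 2 * 2 * 5 * 2 * 2 = 160

160


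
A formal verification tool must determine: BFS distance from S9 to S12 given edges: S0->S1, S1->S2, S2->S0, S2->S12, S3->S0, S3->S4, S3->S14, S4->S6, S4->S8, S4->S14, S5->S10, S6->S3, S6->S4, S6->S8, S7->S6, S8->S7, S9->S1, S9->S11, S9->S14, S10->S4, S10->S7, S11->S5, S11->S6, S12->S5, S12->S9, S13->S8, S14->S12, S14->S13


BFS layer-by-layer from S9:
  dist 0: {S9}
  dist 1: {S1, S11, S14}
  dist 2: {S2, S5, S6, S12, S13}
  -> S12 reached at distance 2
Shortest path length = 2

2


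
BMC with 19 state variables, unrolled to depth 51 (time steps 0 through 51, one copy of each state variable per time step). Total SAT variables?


BMC unrolls to depth k, creating one copy of each state var for steps 0..k.
Step count = 51 + 1 = 52 (steps 0 through 51)
Vars per step = 19
Total = 19 * 52 = 988

988


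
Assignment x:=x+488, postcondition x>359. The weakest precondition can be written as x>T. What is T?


Formula: wp(x:=E, P) = P[E/x] (substitute E for x in postcondition)
Step 1: Postcondition: x>359
Step 2: Substitute x+488 for x: x+488>359
Step 3: Solve for x: x > 359-488 = -129

-129


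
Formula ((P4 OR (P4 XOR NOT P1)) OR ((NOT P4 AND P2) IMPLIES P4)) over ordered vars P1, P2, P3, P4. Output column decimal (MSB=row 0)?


Formula: ((P4 OR (P4 XOR NOT P1)) OR ((NOT P4 AND P2) IMPLIES P4)) over P1, P2, P3, P4 (16 rows)
Evaluate each row (bits = P1,P2,P3,P4, MSB first):
  row 0 [0000]: ((0 OR (0 XOR NOT 0)) OR ((NOT 0 AND 0) IMPLIES 0)) -> 1
  row 1 [0001]: ((1 OR (1 XOR NOT 0)) OR ((NOT 1 AND 0) IMPLIES 1)) -> 1
  row 2 [0010]: ((0 OR (0 XOR NOT 0)) OR ((NOT 0 AND 0) IMPLIES 0)) -> 1
  row 3 [0011]: ((1 OR (1 XOR NOT 0)) OR ((NOT 1 AND 0) IMPLIES 1)) -> 1
  row 4 [0100]: ((0 OR (0 XOR NOT 0)) OR ((NOT 0 AND 1) IMPLIES 0)) -> 1
  row 5 [0101]: ((1 OR (1 XOR NOT 0)) OR ((NOT 1 AND 1) IMPLIES 1)) -> 1
  row 6 [0110]: ((0 OR (0 XOR NOT 0)) OR ((NOT 0 AND 1) IMPLIES 0)) -> 1
  row 7 [0111]: ((1 OR (1 XOR NOT 0)) OR ((NOT 1 AND 1) IMPLIES 1)) -> 1
  row 8 [1000]: ((0 OR (0 XOR NOT 1)) OR ((NOT 0 AND 0) IMPLIES 0)) -> 1
  row 9 [1001]: ((1 OR (1 XOR NOT 1)) OR ((NOT 1 AND 0) IMPLIES 1)) -> 1
  row 10 [1010]: ((0 OR (0 XOR NOT 1)) OR ((NOT 0 AND 0) IMPLIES 0)) -> 1
  row 11 [1011]: ((1 OR (1 XOR NOT 1)) OR ((NOT 1 AND 0) IMPLIES 1)) -> 1
  row 12 [1100]: ((0 OR (0 XOR NOT 1)) OR ((NOT 0 AND 1) IMPLIES 0)) -> 0
  row 13 [1101]: ((1 OR (1 XOR NOT 1)) OR ((NOT 1 AND 1) IMPLIES 1)) -> 1
  row 14 [1110]: ((0 OR (0 XOR NOT 1)) OR ((NOT 0 AND 1) IMPLIES 0)) -> 0
  row 15 [1111]: ((1 OR (1 XOR NOT 1)) OR ((NOT 1 AND 1) IMPLIES 1)) -> 1
Full result column, 4 rows per line (P1,P2 fixed per line; P3,P4 runs 00..11 left to right):
  rows 0-3 [P1,P2=00]: 1111  = hex F
  rows 4-7 [P1,P2=01]: 1111  = hex F
  rows 8-11 [P1,P2=10]: 1111  = hex F
  rows 12-15 [P1,P2=11]: 0101  = hex 5
Output column (row 0 .. row 15) = 1111111111110101
Output column grouped in 4s = 1111 1111 1111 0101 = 0xFFF5
Convert to decimal digit by digit (value = value*16 + digit):
  F -> 15
  15*16 + 15 (F) = 255
  255*16 + 15 (F) = 4095
  4095*16 + 5 = 65525
Decimal = 65525

65525


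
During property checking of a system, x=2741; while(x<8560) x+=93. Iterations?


Step 1: x goes from 2741 toward 8560 by 93; the body runs while x<8560, so iterations = ceil((bound-start)/step)
Step 2: Distance=5819
Step 3: ceil(5819/93)=63

63


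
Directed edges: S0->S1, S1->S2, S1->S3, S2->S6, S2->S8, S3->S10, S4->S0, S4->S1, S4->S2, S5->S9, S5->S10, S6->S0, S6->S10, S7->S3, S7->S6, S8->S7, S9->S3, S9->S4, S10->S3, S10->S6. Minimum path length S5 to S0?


BFS layer-by-layer from S5:
  dist 0: {S5}
  dist 1: {S9, S10}
  dist 2: {S3, S4, S6}
  dist 3: {S0, S1, S2}
  -> S0 reached at distance 3
Shortest path length = 3

3


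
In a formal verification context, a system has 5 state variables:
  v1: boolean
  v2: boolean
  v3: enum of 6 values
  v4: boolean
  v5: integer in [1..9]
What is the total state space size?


State space = product of domain sizes of all variables.
Domain sizes:
  v1 (boolean): 2
  v2 (boolean): 2
  v3 (enum of 6 values): 6
  v4 (boolean): 2
  v5 (integer in [1..9]): 9
Product = 2 * 2 * 6 * 2 * 9 = 432

432


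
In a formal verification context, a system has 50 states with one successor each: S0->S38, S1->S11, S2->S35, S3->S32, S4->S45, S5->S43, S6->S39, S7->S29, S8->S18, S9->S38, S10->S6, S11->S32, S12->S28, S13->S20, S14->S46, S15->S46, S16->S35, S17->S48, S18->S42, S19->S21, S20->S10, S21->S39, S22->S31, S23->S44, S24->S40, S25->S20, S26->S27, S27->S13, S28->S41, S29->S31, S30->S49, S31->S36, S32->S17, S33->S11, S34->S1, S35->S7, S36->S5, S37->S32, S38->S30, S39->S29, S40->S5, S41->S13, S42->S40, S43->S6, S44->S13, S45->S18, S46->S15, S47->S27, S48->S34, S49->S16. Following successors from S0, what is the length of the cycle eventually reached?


Trace from S0 until a state repeats:
  S0 -> S38 -> S30 -> S49 -> S16 -> S35 -> S7 -> S29 -> S31 -> S36 -> S5 -> S43 -> S6 -> S39 -> S29
S29 first seen at step 7, revisited at step 14.
Cycle length = 14 - 7 = 7

7


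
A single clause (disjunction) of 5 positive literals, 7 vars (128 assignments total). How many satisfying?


Step 1: Total=2^7=128
Step 2: Unsat when all 5 false: 2^2=4
Step 3: Sat=128-4=124

124


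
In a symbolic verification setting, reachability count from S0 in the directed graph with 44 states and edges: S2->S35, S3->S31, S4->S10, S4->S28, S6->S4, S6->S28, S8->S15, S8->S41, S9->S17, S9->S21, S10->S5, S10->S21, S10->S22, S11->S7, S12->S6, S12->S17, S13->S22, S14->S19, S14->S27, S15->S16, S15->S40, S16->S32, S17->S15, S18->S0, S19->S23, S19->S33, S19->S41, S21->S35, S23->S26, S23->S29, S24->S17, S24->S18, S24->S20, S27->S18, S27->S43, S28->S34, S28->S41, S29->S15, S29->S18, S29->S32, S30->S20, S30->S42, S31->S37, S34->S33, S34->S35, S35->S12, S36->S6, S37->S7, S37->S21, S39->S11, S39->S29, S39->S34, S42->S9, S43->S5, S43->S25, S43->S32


BFS from S0:
  layer 0: {S0}
Reachable set: {S0}
Count = 1

1


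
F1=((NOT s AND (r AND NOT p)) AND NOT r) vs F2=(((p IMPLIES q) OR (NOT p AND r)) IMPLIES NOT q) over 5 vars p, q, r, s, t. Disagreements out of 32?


F1 = ((NOT s AND (r AND NOT p)) AND NOT r)
F2 = (((p IMPLIES q) OR (NOT p AND r)) IMPLIES NOT q)
Evaluate both on each of 32 rows (bits = p,q,r,s,t):
  row 0 [00000]: F1=0 F2=1 (differ) -> 1
  row 1 [00001]: F1=0 F2=1 (differ) -> 1
  row 2 [00010]: F1=0 F2=1 (differ) -> 1
  row 3 [00011]: F1=0 F2=1 (differ) -> 1
  row 4 [00100]: F1=0 F2=1 (differ) -> 1
  row 5 [00101]: F1=0 F2=1 (differ) -> 1
  row 6 [00110]: F1=0 F2=1 (differ) -> 1
  row 7 [00111]: F1=0 F2=1 (differ) -> 1
  row 8 [01000]: F1=0 F2=0 -> 0
  row 9 [01001]: F1=0 F2=0 -> 0
  row 10 [01010]: F1=0 F2=0 -> 0
  row 11 [01011]: F1=0 F2=0 -> 0
  row 12 [01100]: F1=0 F2=0 -> 0
  row 13 [01101]: F1=0 F2=0 -> 0
  row 14 [01110]: F1=0 F2=0 -> 0
  row 15 [01111]: F1=0 F2=0 -> 0
  row 16 [10000]: F1=0 F2=1 (differ) -> 1
  row 17 [10001]: F1=0 F2=1 (differ) -> 1
  row 18 [10010]: F1=0 F2=1 (differ) -> 1
  row 19 [10011]: F1=0 F2=1 (differ) -> 1
  row 20 [10100]: F1=0 F2=1 (differ) -> 1
  row 21 [10101]: F1=0 F2=1 (differ) -> 1
  row 22 [10110]: F1=0 F2=1 (differ) -> 1
  row 23 [10111]: F1=0 F2=1 (differ) -> 1
  row 24 [11000]: F1=0 F2=0 -> 0
  row 25 [11001]: F1=0 F2=0 -> 0
  row 26 [11010]: F1=0 F2=0 -> 0
  row 27 [11011]: F1=0 F2=0 -> 0
  row 28 [11100]: F1=0 F2=0 -> 0
  row 29 [11101]: F1=0 F2=0 -> 0
  row 30 [11110]: F1=0 F2=0 -> 0
  row 31 [11111]: F1=0 F2=0 -> 0
Full result column, 8 rows per line (p,q fixed per line; r,s,t runs 000..111 left to right):
  rows 0-7 [p,q=00]: 11111111  (ones: 8)
  rows 8-15 [p,q=01]: 00000000  (ones: 0)
  rows 16-23 [p,q=10]: 11111111  (ones: 8)
  rows 24-31 [p,q=11]: 00000000  (ones: 0)
Disagreements = 8+0+8+0 = 16

16


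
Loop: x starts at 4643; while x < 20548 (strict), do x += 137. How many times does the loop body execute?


Step 1: x goes from 4643 toward 20548 by 137; the body runs while x<20548, so iterations = ceil((bound-start)/step)
Step 2: Distance=15905
Step 3: ceil(15905/137)=117

117


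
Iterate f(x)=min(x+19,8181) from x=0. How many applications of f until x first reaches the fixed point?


Step 1: x=0, cap=8181, increment=19
Step 2: x grows by 19 each step until capped at 8181; fixed point is x=8181
Step 3: iterations = ceil(8181/19) = 431

431


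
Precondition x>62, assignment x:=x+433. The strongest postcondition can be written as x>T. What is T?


Formula: sp(P, x:=E) = exists old_x. (x = E[old_x/x]) AND P[old_x/x] (old_x is the value of x before the assignment; eliminate old_x by solving x = E[old_x/x] for old_x)
Step 1: Precondition P: x>62, i.e. old_x > 62
Step 2: Assignment gives x = old_x + 433, so old_x = x - 433
Step 3: Substitute into P: x - 433 > 62
Step 4: Simplify: x > 62+433 = 495

495


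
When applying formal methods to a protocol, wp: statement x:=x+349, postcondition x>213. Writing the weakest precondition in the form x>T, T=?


Formula: wp(x:=E, P) = P[E/x] (substitute E for x in postcondition)
Step 1: Postcondition: x>213
Step 2: Substitute x+349 for x: x+349>213
Step 3: Solve for x: x > 213-349 = -136

-136


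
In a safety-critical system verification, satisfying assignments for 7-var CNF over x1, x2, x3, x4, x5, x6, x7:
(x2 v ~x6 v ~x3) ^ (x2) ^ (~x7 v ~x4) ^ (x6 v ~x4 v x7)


CNF with 4 clauses over 7 vars (128 assignments).
An assignment satisfies CNF iff every clause has >=1 true literal.
Check each row (bits = x1,x2,x3,x4,x5,x6,x7; clause T/F shown):
  row 0 [0000000]: clauses=TFTT -> 0
  row 1 [0000001]: clauses=TFTT -> 0
  row 2 [0000010]: clauses=TFTT -> 0
  row 3 [0000011]: clauses=TFTT -> 0
  row 4 [0000100]: clauses=TFTT -> 0
  (every remaining row is evaluated the same way; all 128 results are listed next)
Full result column, 8 rows per line (x1,x2,x3,x4 fixed per line; x5,x6,x7 runs 000..111 left to right):
  rows 0-7 [x1,x2,x3,x4=0000]: 00000000  (ones: 0)
  rows 8-15 [x1,x2,x3,x4=0001]: 00000000  (ones: 0)
  rows 16-23 [x1,x2,x3,x4=0010]: 00000000  (ones: 0)
  rows 24-31 [x1,x2,x3,x4=0011]: 00000000  (ones: 0)
  rows 32-39 [x1,x2,x3,x4=0100]: 11111111  (ones: 8)
  rows 40-47 [x1,x2,x3,x4=0101]: 00100010  (ones: 2)
  rows 48-55 [x1,x2,x3,x4=0110]: 11111111  (ones: 8)
  rows 56-63 [x1,x2,x3,x4=0111]: 00100010  (ones: 2)
  rows 64-71 [x1,x2,x3,x4=1000]: 00000000  (ones: 0)
  rows 72-79 [x1,x2,x3,x4=1001]: 00000000  (ones: 0)
  rows 80-87 [x1,x2,x3,x4=1010]: 00000000  (ones: 0)
  rows 88-95 [x1,x2,x3,x4=1011]: 00000000  (ones: 0)
  rows 96-103 [x1,x2,x3,x4=1100]: 11111111  (ones: 8)
  rows 104-111 [x1,x2,x3,x4=1101]: 00100010  (ones: 2)
  rows 112-119 [x1,x2,x3,x4=1110]: 11111111  (ones: 8)
  rows 120-127 [x1,x2,x3,x4=1111]: 00100010  (ones: 2)
Satisfying assignments = 0+0+0+0+8+2+8+2+0+0+0+0+8+2+8+2 = 40

40


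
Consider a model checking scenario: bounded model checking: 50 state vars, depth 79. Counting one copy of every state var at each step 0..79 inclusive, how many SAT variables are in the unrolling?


BMC unrolls to depth k, creating one copy of each state var for steps 0..k.
Step count = 79 + 1 = 80 (steps 0 through 79)
Vars per step = 50
Total = 50 * 80 = 4000

4000


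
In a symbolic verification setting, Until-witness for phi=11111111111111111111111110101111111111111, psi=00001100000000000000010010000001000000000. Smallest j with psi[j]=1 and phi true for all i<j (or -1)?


(phi U psi) at 0: need smallest j with psi[j]=1 and phi[i]=1 for all i in [0,j).
Scan from step 0:
  step 0: phi=1, psi=0 -> continue
  step 1: phi=1, psi=0 -> continue
  step 2: phi=1, psi=0 -> continue
  step 3: phi=1, psi=0 -> continue
  step 4: psi=1 and phi held for [0,4) -> witness found
Witness step = 4

4


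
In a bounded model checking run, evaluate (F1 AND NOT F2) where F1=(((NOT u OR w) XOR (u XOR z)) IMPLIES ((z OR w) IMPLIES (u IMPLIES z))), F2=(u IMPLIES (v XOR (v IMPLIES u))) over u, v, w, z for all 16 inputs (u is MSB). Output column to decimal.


F1 = (((NOT u OR w) XOR (u XOR z)) IMPLIES ((z OR w) IMPLIES (u IMPLIES z)))
F2 = (u IMPLIES (v XOR (v IMPLIES u)))
Counterexample to F1=>F2 is where F1=1 and F2=0.
Evaluate each row (bits = u,v,w,z, MSB first):
  row 0 [0000]: F1=1 F2=1 -> F1&~F2 -> 0
  row 1 [0001]: F1=1 F2=1 -> F1&~F2 -> 0
  row 2 [0010]: F1=1 F2=1 -> F1&~F2 -> 0
  row 3 [0011]: F1=1 F2=1 -> F1&~F2 -> 0
  row 4 [0100]: F1=1 F2=1 -> F1&~F2 -> 0
  row 5 [0101]: F1=1 F2=1 -> F1&~F2 -> 0
  row 6 [0110]: F1=1 F2=1 -> F1&~F2 -> 0
  row 7 [0111]: F1=1 F2=1 -> F1&~F2 -> 0
  row 8 [1000]: F1=1 F2=1 -> F1&~F2 -> 0
  row 9 [1001]: F1=1 F2=1 -> F1&~F2 -> 0
  row 10 [1010]: F1=1 F2=1 -> F1&~F2 -> 0
  row 11 [1011]: F1=1 F2=1 -> F1&~F2 -> 0
  row 12 [1100]: F1=1 F2=0 -> F1&~F2 -> 1
  row 13 [1101]: F1=1 F2=0 -> F1&~F2 -> 1
  row 14 [1110]: F1=1 F2=0 -> F1&~F2 -> 1
  row 15 [1111]: F1=1 F2=0 -> F1&~F2 -> 1
Full result column, 4 rows per line (u,v fixed per line; w,z runs 00..11 left to right):
  rows 0-3 [u,v=00]: 0000  = hex 0
  rows 4-7 [u,v=01]: 0000  = hex 0
  rows 8-11 [u,v=10]: 0000  = hex 0
  rows 12-15 [u,v=11]: 1111  = hex F
Counterexample vector (row 0 .. row 15) = 0000000000001111
Output column grouped in 4s = 0000 0000 0000 1111 = 0x000F
Convert to decimal digit by digit (value = value*16 + digit):
  0 -> 0
  0*16 + 0 = 0
  0*16 + 0 = 0
  0*16 + 15 (F) = 15
Decimal = 15

15
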